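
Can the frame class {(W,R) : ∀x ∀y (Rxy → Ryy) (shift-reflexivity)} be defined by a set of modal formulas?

Yes — defined by □(□p → p)

This is a Sahlqvist condition; the T□ axiom □(□p → p) defines it.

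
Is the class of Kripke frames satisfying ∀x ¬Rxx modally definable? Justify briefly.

Not definable by any modal formula

Any modally definable frame class is closed under surjective bounded morphisms.
The 4-cycle (worlds w0,w1,w2,w3 with w0→w1→w2→w3→w0) is irreflexive, and the map sending every world to a single reflexive point • is a surjective bounded morphism (forth: every edge maps to (•,•); back: every world has a successor). So any modal formula valid on the 4-cycle is also valid on the reflexive point, which is not irreflexive.
So the class is not modally definable.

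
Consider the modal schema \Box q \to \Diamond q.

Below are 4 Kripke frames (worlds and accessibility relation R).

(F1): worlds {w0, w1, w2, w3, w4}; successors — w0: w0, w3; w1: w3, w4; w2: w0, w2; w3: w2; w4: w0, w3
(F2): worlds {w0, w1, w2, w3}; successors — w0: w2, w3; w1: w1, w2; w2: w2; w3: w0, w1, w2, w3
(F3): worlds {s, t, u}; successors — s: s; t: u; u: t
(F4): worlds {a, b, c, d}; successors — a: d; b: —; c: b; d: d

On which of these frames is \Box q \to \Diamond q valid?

Frame correspondent (Sahlqvist): \forall x \exists y Rxy — i.e. seriality.
(F1): condition met.
(F2): condition met.
(F3): condition met.
(F4): fails — world b has no successor.
Valid on: (F1), (F2), (F3).

(F1), (F2), (F3)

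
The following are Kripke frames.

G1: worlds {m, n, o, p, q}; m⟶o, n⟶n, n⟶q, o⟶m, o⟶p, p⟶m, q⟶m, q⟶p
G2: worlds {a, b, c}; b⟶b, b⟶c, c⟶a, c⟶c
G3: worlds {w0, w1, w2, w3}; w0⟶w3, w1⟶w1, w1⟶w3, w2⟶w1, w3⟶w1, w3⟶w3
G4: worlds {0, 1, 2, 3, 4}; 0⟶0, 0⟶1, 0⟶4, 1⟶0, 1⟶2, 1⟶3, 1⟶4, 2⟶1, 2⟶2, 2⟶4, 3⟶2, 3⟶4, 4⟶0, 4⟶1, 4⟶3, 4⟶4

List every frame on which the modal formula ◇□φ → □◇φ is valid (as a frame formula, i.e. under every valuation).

Frame correspondent (Sahlqvist): ∀x ∀y ∀z (Rxy ∧ Rxz → ∃w (Ryw ∧ Rzw)) — i.e. convergence.
G1: fails — Rnn and Rnq but n and q have no common successor.
G2: fails — Rca and Rca but a and a have no common successor.
G3: ✓.
G4: ✓.
Valid on: G3, G4.

G3, G4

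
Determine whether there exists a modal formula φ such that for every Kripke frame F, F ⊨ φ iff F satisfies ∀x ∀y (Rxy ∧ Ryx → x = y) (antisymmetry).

Not definable by any modal formula

Modal frame validity is preserved under surjective bounded morphisms.
The 6-cycle (worlds a,b,c,d,e,f with a→b→c→d→e→f→a) is antisymmetric. Sending even-indexed worlds to a and odd-indexed worlds to b is a surjective bounded morphism onto the two-world frame with a↔b, which is not antisymmetric.
So no modal formula (or set of formulas) defines exactly the antisymmetric frames.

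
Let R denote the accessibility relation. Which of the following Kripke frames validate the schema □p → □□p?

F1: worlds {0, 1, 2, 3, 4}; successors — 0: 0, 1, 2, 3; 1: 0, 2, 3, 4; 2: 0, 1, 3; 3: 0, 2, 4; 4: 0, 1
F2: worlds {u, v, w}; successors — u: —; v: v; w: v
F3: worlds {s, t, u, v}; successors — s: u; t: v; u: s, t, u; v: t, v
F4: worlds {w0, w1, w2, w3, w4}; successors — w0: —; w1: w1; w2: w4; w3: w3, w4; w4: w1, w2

Frame correspondent (Sahlqvist): ∀x ∀y ∀z (Rxy ∧ Ryz → Rxz) — i.e. transitivity.
F1: fails — R10 and R01 but not R11.
F2: holds.
F3: fails — Rtv and Rvt but not Rtt.
F4: fails — Rw2w4 and Rw4w1 but not Rw2w1.

F2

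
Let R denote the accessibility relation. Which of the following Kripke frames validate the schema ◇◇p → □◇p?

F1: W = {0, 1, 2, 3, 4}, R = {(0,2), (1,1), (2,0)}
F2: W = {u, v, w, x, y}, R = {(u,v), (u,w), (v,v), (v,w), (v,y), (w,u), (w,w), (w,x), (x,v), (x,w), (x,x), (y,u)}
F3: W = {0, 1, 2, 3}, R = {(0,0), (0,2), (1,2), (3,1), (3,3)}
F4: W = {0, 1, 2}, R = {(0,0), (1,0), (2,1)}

The schema corresponds to a generalized confluence (Geach) condition: ∀x ∀y ∀z ((xR²y ∧ xRz) → ∃w (y = w ∧ zRw)).
F1: satisfies the condition.
F2: fails — uR²u, uRv but no t with u=t and vRt.
F3: fails — 0R²0, 0R2 but no w with 0=w and 2Rw.
F4: satisfies the condition.

F1, F4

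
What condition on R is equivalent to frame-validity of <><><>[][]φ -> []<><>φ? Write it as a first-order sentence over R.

forall x forall y forall z ((x R^3 y & xRz) -> exists w (y R^2 w & z R^2 w))

This is a Sahlqvist (Geach-type) schema ◇^3□^2φ → □^1◇^2φ.
Minimal-valuation argument: fix x; take any y with xR^3y and any z with xR^1z. Set V(φ) to the set of worlds R-reachable from y in exactly 2 steps. Then □^2φ holds at y, so the antecedent holds at x; validity forces ◇^2φ at z, giving a w with zR^2w and yR^2w.
First-order correspondent: forall x forall y forall z ((x R^3 y & xRz) -> exists w (y R^2 w & z R^2 w)).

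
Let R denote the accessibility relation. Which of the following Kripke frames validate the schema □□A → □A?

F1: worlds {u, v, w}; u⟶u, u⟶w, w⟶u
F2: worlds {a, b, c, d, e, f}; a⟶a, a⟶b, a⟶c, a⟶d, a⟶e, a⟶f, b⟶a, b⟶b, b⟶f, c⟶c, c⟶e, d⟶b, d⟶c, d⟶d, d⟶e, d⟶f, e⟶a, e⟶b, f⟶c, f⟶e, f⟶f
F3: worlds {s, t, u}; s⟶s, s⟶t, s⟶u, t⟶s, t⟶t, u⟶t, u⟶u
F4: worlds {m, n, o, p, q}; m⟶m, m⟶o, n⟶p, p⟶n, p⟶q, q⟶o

The schema corresponds to density: ∀x ∀y (Rxy → ∃z (Rxz ∧ Rzy)).
F1: satisfies the condition.
F2: satisfies the condition.
F3: satisfies the condition.
F4: fails — Rpn but no z with Rpz and Rzn.
Valid on: F1, F2, F3.

F1, F2, F3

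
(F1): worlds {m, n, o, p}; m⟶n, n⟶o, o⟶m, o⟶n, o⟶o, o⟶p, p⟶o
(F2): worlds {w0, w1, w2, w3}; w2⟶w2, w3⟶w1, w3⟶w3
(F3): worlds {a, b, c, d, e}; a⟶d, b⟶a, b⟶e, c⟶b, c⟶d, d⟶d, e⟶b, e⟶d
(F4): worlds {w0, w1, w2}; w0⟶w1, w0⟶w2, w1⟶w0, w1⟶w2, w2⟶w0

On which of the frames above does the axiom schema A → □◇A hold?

none

The schema corresponds to symmetry: ∀x ∀y (Rxy → Ryx).
(F1): fails — Rom but not Rmo.
(F2): fails — Rw3w1 but not Rw1w3.
(F3): fails — Rcd but not Rdc.
(F4): fails — Rw1w2 but not Rw2w1.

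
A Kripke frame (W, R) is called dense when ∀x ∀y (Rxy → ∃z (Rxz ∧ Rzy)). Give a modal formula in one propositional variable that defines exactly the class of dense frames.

□□q → □q

A defining formula is □□q → □q (the C4 axiom).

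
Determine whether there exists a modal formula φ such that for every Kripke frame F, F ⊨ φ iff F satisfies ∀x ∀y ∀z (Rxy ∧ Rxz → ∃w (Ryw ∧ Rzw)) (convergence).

The condition is convergence. A defining modal formula is ◇□q → □◇q.
Suppose ◇□q→□◇q is valid. Take Rxy, Rxz and set V(q)={w : Ryw}. Then □q at y so ◇□q at x, so □◇q at x, so ◇q at z, giving w with Rzw and Ryw.

Yes — defined by ◇□q → □◇q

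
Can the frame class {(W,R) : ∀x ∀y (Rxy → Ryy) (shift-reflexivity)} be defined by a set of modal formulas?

The condition is shift-reflexivity. A defining modal formula is □(□q → q).
Suppose □(□q→q) is valid. Take Rxy and set V(q)={w : Ryw}. Then at y, □q holds; since □(□q→q) at x, □q→q at y, so q at y, i.e. Ryy.

Yes — defined by □(□q → q)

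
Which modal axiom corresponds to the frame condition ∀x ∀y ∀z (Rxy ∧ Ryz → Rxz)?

□ψ → □□ψ

This is transitivity; the standard corresponding axiom is 4: □ψ → □□ψ.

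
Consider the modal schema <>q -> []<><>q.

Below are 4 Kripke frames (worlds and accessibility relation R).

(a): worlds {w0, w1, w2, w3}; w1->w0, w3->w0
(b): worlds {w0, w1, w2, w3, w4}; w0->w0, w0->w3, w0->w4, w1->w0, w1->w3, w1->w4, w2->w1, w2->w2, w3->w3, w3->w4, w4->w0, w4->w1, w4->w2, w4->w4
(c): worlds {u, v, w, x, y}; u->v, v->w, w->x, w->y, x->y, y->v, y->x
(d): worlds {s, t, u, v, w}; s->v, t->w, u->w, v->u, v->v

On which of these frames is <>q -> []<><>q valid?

The schema corresponds to a generalized confluence (Geach) condition: forall x forall y forall z ((xRy & xRz) -> exists w (y = w & z R^2 w)).
(a): fails — w1Rw0, w1Rw0 but no w with w0=w and w0R²w.
(b): satisfies the condition.
(c): fails — uRv, uRv but no t with v=t and vR²t.
(d): fails — tRw, tRw but no w* with w=w* and wR²w*.

(b)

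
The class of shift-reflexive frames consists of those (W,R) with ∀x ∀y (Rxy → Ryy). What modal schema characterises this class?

This is shift-reflexivity; the standard corresponding axiom is T□: □(□q → q).
Suppose □(□q→q) is valid. Take Rxy and set V(q)={w : Ryw}. Then at y, □q holds; since □(□q→q) at x, □q→q at y, so q at y, i.e. Ryy.

□(□q → q)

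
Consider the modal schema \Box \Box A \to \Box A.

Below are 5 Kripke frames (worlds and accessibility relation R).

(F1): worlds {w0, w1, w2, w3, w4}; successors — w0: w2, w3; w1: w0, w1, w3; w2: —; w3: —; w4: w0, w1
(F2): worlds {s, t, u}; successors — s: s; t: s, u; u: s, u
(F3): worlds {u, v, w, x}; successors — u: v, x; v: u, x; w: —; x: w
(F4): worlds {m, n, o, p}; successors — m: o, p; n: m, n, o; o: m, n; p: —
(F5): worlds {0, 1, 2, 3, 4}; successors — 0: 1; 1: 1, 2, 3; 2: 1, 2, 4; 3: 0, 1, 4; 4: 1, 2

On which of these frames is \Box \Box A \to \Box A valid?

(F2)

This is the axiom for density; its first-order frame correspondent is \forall x \forall y (Rxy \to \exists z (Rxz \wedge Rzy)).
(F1): fails — Rw0w2 but no z with Rw0z and Rzw2.
(F2): ✓.
(F3): fails — Ruv but no z with Ruz and Rzv.
(F4): fails — Rmo but no z with Rmz and Rzo.
(F5): fails — R34 but no z with R3z and Rz4.
Valid on: (F2).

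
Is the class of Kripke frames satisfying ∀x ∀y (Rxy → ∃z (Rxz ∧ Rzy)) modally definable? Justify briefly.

The condition is density. A defining modal formula is □□p → □p.
Suppose □□p→□p is valid. Take Rxy and set V(p)={w : xR²w}. Then □□p at x, so □p at x, so p at y, i.e. ∃z(Rxz∧Rzy).

Yes — defined by □□p → □p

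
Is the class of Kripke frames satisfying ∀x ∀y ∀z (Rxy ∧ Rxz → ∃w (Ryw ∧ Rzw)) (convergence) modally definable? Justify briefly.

Yes — defined by ◇□q → □◇q

This is a Sahlqvist condition; the .2 axiom ◇□q → □◇q defines it.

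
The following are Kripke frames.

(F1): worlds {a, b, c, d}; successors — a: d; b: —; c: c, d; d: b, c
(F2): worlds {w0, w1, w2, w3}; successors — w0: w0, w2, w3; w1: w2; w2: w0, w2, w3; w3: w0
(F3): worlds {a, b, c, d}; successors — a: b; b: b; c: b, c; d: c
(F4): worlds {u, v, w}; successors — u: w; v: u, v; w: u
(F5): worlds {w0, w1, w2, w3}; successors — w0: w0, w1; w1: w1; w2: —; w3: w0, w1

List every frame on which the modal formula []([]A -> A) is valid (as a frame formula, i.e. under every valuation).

(F3), (F5)

Frame correspondent (Sahlqvist): forall x forall y (Rxy -> Ryy) — i.e. shift-reflexivity.
(F1): fails — Rcd but not Rdd.
(F2): fails — Rw0w3 but not Rw3w3.
(F3): ✓.
(F4): fails — Rvu but not Ruu.
(F5): ✓.
Valid on: (F3), (F5).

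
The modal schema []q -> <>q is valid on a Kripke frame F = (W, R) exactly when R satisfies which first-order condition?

Suppose □q→◇q is valid. At any x set V(q)=W. Then □q at x, so ◇q at x, so x has a successor.

Seriality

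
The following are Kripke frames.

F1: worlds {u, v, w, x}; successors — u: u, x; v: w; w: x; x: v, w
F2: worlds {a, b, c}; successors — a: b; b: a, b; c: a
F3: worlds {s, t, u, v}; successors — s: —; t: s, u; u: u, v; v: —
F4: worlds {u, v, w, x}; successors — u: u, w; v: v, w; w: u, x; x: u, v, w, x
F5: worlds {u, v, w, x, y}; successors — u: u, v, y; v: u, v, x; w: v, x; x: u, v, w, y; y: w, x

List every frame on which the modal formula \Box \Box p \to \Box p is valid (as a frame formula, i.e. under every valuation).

F4, F5

This is the axiom for density; its first-order frame correspondent is \forall x \forall y (Rxy \to \exists z (Rxz \wedge Rzy)).
F1: fails — Rwx but no z with Rwz and Rzx.
F2: fails — Rca but no z with Rcz and Rza.
F3: fails — Rts but no z with Rtz and Rzs.
F4: ✓.
F5: ✓.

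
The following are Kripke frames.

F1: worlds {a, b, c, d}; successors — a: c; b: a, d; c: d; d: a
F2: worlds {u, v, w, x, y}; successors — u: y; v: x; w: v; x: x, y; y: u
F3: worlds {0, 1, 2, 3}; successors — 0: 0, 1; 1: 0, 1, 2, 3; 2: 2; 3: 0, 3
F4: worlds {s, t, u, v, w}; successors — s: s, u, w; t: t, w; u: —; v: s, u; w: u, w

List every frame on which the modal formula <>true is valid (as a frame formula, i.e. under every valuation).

This is the axiom for seriality; its first-order frame correspondent is forall x exists y Rxy.
F1: holds.
F2: holds.
F3: holds.
F4: fails — world u has no successor.

F1, F2, F3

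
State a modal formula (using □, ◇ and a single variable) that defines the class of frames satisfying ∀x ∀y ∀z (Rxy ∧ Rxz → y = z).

◇ψ → □ψ

The condition is partial functionality. The CD schema ◇ψ → □ψ defines it.
Suppose ◇ψ→□ψ is valid. Take Rxy, Rxz and set V(ψ)={y}. Then ◇ψ at x, so □ψ at x, so ψ at z, i.e. z=y.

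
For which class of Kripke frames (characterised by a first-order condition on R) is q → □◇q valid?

This is the B axiom.
It corresponds to symmetry: ∀x ∀y (Rxy → Ryx).

symmetry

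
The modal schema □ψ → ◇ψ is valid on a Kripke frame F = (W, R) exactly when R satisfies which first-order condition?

seriality

Suppose □ψ→◇ψ is valid. At any x set V(ψ)=W. Then □ψ at x, so ◇ψ at x, so x has a successor.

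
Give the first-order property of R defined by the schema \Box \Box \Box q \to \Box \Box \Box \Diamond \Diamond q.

This is a Sahlqvist (Geach-type) schema ◇^0□^3q → □^3◇^2q.
Minimal-valuation argument: fix x; take any y with xR^0y and any z with xR^3z. Set V(q) to the set of worlds R-reachable from y in exactly 3 steps. Then □^3q holds at y, so the antecedent holds at x; validity forces ◇^2q at z, giving a w with zR^2w and yR^3w.
First-order correspondent: \forall x \forall z (x R^3 z \to \exists w (x R^3 w \wedge z R^2 w)).

\forall x \forall z (x R^3 z \to \exists w (x R^3 w \wedge z R^2 w))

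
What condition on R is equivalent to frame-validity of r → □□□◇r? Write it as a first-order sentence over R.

∀x ∀z (xR³z → ∃w (x = w ∧ zRw))

This is a Sahlqvist (Geach-type) schema ◇^0□^0r → □^3◇^1r.
Minimal-valuation argument: fix x; take any y with xR^0y and any z with xR^3z. Set V(r) to the set of worlds R-reachable from y in exactly 0 steps. Then □^0r holds at y, so the antecedent holds at x; validity forces ◇^1r at z, giving a w with zR^1w and yR^0w.
First-order correspondent: ∀x ∀z (xR³z → ∃w (x = w ∧ zRw)).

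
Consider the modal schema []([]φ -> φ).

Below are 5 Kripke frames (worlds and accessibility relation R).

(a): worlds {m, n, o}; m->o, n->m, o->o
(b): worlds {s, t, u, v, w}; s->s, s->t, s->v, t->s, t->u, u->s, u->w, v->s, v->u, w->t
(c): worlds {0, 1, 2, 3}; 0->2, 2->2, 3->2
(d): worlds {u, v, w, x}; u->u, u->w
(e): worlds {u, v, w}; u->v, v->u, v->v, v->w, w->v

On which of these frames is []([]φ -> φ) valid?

Frame correspondent (Sahlqvist): forall x forall y (Rxy -> Ryy) — i.e. shift-reflexivity.
(a): fails — Rnm but not Rmm.
(b): fails — Rwt but not Rtt.
(c): condition met.
(d): fails — Ruw but not Rww.
(e): fails — Rvw but not Rww.

(c)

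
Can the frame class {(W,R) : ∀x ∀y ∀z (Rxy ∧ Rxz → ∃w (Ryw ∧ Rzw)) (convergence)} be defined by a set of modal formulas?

This is a Sahlqvist condition; the .2 axiom ◇□r → □◇r defines it.
Suppose ◇□r→□◇r is valid. Take Rxy, Rxz and set V(r)={w : Ryw}. Then □r at y so ◇□r at x, so □◇r at x, so ◇r at z, giving w with Rzw and Ryw.

Yes, by ◇□r → □◇r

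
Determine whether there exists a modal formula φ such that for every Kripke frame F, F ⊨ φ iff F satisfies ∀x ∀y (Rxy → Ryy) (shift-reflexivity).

The condition is shift-reflexivity. A defining modal formula is □(□p → p).
Suppose □(□p→p) is valid. Take Rxy and set V(p)={w : Ryw}. Then at y, □p holds; since □(□p→p) at x, □p→p at y, so p at y, i.e. Ryy.

Definable; □(□p → p) defines it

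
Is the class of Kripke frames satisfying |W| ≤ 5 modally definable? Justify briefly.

Not definable by any modal formula

Any modally definable frame class is closed under disjoint unions.
Any modal formula valid on each of 6 disjoint one-world frames is valid on their disjoint union (validity is preserved under disjoint unions). Each one-world frame has |W|=1≤5, but the union has |W|=6.
So no modal formula (or set of formulas) defines exactly the |W|≤5 frames.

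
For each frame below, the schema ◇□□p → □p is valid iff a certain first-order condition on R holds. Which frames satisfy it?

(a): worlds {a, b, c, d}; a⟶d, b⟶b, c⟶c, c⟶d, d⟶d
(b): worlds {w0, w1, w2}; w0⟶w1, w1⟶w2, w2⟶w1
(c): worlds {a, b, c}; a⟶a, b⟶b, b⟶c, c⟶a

This is the axiom for a generalized confluence (Geach) condition; its first-order frame correspondent is ∀x ∀y ∀z ((xRy ∧ xRz) → ∃w (yR²w ∧ z = w)).
(a): fails — cRd, cRc but no w with dR²w and c=w.
(b): condition met.
(c): fails — bRc, bRb but no w with cR²w and b=w.
Valid on: (b).

(b)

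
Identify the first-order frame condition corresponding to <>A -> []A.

This is the CD axiom.
Its frame correspondent is partial functionality — forall x forall y forall z (Rxy & Rxz -> y = z).

partial functionality: forall x forall y forall z (Rxy & Rxz -> y = z)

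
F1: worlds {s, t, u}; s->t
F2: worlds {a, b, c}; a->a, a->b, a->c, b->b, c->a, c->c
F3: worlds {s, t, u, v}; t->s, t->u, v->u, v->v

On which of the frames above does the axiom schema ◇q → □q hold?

F1

This is the axiom for partial functionality; its first-order frame correspondent is ∀x ∀y ∀z (Rxy ∧ Rxz → y = z).
F1: holds.
F2: fails — a sees both a and b.
F3: fails — t sees both s and u.
Valid on: F1.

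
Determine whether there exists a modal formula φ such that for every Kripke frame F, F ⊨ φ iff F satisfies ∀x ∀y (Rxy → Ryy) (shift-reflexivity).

The condition is shift-reflexivity. A defining modal formula is □(□q → q).
Suppose □(□q→q) is valid. Take Rxy and set V(q)={w : Ryw}. Then at y, □q holds; since □(□q→q) at x, □q→q at y, so q at y, i.e. Ryy.

Yes — defined by □(□q → q)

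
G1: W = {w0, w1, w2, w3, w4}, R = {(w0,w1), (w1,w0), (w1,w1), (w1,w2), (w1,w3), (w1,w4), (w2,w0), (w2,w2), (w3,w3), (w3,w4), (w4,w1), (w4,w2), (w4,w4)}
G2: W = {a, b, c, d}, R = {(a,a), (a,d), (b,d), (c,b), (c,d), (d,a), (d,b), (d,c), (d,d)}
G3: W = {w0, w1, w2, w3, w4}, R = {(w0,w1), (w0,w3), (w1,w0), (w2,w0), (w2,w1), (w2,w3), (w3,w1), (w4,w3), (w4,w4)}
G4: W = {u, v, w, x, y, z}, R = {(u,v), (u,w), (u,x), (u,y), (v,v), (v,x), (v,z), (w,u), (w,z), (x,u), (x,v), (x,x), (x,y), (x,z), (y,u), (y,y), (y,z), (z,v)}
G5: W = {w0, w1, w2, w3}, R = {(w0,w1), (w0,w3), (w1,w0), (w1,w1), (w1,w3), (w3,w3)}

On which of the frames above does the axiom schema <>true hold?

The schema corresponds to seriality: forall x exists y Rxy.
G1: satisfies the condition.
G2: satisfies the condition.
G3: satisfies the condition.
G4: satisfies the condition.
G5: fails — world w2 has no successor.

G1, G2, G3, G4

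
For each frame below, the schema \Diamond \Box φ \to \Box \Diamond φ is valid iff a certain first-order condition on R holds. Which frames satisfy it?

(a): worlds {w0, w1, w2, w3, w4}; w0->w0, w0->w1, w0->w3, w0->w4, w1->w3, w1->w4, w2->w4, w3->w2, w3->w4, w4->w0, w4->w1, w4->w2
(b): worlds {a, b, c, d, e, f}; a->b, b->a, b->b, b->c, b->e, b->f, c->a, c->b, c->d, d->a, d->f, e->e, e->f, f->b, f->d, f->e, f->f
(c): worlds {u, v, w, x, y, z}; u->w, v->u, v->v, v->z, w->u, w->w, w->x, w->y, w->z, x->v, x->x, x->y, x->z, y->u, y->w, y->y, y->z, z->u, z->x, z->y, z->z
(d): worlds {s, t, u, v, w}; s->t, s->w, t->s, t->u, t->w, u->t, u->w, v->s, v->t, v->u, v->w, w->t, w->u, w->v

(d)

This is the axiom for convergence; its first-order frame correspondent is \forall x \forall y \forall z (Rxy \wedge Rxz \to \exists w (Ryw \wedge Rzw)).
(a): fails — Rw0w4 and Rw0w1 but w4 and w1 have no common successor.
(b): fails — Rbc and Rbe but c and e have no common successor.
(c): fails — Rvz and Rvu but z and u have no common successor.
(d): satisfies the condition.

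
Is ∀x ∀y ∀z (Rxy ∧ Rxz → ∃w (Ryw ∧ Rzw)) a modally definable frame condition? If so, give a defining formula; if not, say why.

The condition is convergence. A defining modal formula is ◇□p → □◇p.

Yes, by ◇□p → □◇p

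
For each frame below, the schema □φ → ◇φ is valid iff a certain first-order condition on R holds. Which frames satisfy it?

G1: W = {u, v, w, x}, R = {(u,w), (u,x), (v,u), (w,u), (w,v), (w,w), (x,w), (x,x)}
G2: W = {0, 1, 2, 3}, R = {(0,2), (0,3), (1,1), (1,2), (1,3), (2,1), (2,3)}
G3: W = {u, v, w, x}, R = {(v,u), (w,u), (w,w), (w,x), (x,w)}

This is the axiom for seriality; its first-order frame correspondent is ∀x ∃y Rxy.
G1: condition met.
G2: fails — world 3 has no successor.
G3: fails — world u has no successor.

G1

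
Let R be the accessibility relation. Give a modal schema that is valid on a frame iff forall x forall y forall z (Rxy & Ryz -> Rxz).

This is transitivity; the standard corresponding axiom is 4: □q → □□q.
Suppose □q→□□q is valid. Take Rxy, Ryz and set V(q)={w : Rxw}. Then □q at x, so □□q at x, so □q at y, so q at z, i.e. Rxz.

□q → □□q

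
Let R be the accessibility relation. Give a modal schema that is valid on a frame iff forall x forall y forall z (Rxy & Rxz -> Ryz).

◇r → □◇r

The condition is the Euclidean property. The 5 schema ◇r → □◇r defines it.
Suppose ◇r→□◇r is valid. Take Rxy, Rxz and set V(r)={y}. Then ◇r at x, so □◇r at x, so ◇r at z, so some w with Rzw has r; w=y, i.e. Rzy. By symmetry of the argument, Ryz.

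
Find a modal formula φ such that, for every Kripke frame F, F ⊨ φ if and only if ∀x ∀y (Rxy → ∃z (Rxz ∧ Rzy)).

□□s → □s

A defining formula is □□s → □s (the C4 axiom).
Suppose □□s→□s is valid. Take Rxy and set V(s)={w : xR²w}. Then □□s at x, so □s at x, so s at y, i.e. ∃z(Rxz∧Rzy).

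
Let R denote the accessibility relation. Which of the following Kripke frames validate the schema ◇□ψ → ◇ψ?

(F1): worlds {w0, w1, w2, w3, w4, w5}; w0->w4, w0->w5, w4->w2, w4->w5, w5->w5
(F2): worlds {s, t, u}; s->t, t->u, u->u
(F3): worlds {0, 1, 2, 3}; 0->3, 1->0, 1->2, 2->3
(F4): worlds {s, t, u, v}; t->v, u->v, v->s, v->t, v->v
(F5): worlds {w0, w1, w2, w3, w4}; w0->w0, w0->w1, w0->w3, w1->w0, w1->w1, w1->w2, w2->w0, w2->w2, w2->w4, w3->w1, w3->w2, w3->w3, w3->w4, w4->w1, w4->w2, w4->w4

The schema corresponds to a generalized confluence (Geach) condition: ∀x ∀y (xRy → ∃w (yRw ∧ xRw)).
(F1): fails — w4Rw2 but no w with w2Rw and w4Rw.
(F2): fails — sRt but no w with tRw and sRw.
(F3): fails — 0R3 but no w with 3Rw and 0Rw.
(F4): fails — vRs but no w with sRw and vRw.
(F5): holds.

(F5)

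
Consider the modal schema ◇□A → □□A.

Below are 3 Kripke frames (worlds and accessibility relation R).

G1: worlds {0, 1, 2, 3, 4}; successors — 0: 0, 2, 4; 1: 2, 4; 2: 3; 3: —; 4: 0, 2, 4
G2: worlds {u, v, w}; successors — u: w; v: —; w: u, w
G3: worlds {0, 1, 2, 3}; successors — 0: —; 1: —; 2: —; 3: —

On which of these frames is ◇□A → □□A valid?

Frame correspondent (Sahlqvist): ∀x ∀y ∀z ((xRy ∧ xR²z) → ∃w (yRw ∧ z = w)) — i.e. a generalized confluence (Geach) condition.
G1: fails — 0R0, 0R²3 but no w with 0Rw and 3=w.
G2: fails — wRu, wR²u but no t with uRt and u=t.
G3: holds.
Valid on: G3.

G3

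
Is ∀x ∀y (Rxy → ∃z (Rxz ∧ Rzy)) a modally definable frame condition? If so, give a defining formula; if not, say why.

The condition is density. A defining modal formula is □□q → □q.
Suppose □□q→□q is valid. Take Rxy and set V(q)={w : xR²w}. Then □□q at x, so □q at x, so q at y, i.e. ∃z(Rxz∧Rzy).

Yes, by □□q → □q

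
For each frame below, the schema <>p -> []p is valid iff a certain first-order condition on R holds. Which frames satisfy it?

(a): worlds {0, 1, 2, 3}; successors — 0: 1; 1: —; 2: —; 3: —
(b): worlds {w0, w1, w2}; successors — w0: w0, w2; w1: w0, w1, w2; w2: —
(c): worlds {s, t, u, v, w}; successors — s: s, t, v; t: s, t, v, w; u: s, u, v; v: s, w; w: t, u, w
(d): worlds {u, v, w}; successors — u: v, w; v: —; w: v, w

(a)

The schema corresponds to partial functionality: forall x forall y forall z (Rxy & Rxz -> y = z).
(a): condition met.
(b): fails — w0 sees both w0 and w2.
(c): fails — s sees both s and t.
(d): fails — u sees both v and w.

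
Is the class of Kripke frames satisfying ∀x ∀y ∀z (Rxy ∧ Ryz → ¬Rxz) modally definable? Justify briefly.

Modal frame validity is preserved under surjective bounded morphisms.
The 3-cycle (worlds s,t,u with s→t→u→s) is intransitive. Mapping every world to a single reflexive point • is a surjective bounded morphism; the reflexive point is not intransitive (R••∧R•• but R••).
So no modal formula (or set of formulas) defines exactly the intransitive frames.

Not definable by any modal formula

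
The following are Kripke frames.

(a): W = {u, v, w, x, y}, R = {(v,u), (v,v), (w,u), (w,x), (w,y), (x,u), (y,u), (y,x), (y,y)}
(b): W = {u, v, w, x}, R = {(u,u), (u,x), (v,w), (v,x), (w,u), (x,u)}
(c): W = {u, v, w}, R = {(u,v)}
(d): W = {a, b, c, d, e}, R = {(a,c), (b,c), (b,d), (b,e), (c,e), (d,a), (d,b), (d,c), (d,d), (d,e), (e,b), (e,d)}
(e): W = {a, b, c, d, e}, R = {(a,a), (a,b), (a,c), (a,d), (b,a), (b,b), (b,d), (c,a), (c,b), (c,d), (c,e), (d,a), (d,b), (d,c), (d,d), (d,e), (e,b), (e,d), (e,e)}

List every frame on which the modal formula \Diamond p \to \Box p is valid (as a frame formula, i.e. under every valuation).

The schema corresponds to partial functionality: \forall x \forall y \forall z (Rxy \wedge Rxz \to y = z).
(a): fails — v sees both u and v.
(b): fails — u sees both u and x.
(c): holds.
(d): fails — b sees both c and d.
(e): fails — a sees both a and b.
Valid on: (c).

(c)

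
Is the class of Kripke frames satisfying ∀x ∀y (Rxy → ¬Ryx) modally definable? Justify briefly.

Modal frame validity is preserved under surjective bounded morphisms.
The 3-cycle (worlds a,b,c with a→b→c→a) is asymmetric. Mapping every world to a single reflexive point • is a surjective bounded morphism, and the reflexive point is not asymmetric (R•• but asymmetry requires ¬R••).
So no modal formula (or set of formulas) defines exactly the asymmetric frames.

Not definable by any modal formula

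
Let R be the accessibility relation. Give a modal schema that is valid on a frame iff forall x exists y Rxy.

This is seriality; the standard corresponding axiom is D: □r → ◇r.
Suppose □r→◇r is valid. At any x set V(r)=W. Then □r at x, so ◇r at x, so x has a successor.

□r → ◇r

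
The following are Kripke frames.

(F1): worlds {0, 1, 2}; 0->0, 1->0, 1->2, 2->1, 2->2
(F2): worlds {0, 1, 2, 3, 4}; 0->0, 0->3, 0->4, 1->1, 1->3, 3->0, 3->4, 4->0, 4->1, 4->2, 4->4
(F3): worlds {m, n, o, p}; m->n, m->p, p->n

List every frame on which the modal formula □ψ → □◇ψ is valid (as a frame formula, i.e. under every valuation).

Frame correspondent (Sahlqvist): ∀x ∀z (xRz → ∃w (xRw ∧ zRw)) — i.e. a generalized confluence (Geach) condition.
(F1): satisfies the condition.
(F2): fails — 1R3 but no w with 1Rw and 3Rw.
(F3): fails — mRn but no w with mRw and nRw.
Valid on: (F1).

(F1)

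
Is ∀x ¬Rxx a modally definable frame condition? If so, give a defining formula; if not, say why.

Modal frame validity is preserved under surjective bounded morphisms.
The 2-cycle (worlds s,t with s→t→s) is irreflexive, and the map sending every world to a single reflexive point • is a surjective bounded morphism (forth: every edge maps to (•,•); back: every world has a successor). So any modal formula valid on the 2-cycle is also valid on the reflexive point, which is not irreflexive.
So no modal formula (or set of formulas) defines exactly the irreflexive frames.

No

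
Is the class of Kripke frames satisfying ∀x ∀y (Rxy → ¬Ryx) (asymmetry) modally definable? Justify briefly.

Not definable by any modal formula

Any modally definable frame class is closed under surjective bounded morphisms.
The 4-cycle (worlds a,b,c,d with a→b→c→d→a) is asymmetric. Mapping every world to a single reflexive point • is a surjective bounded morphism, and the reflexive point is not asymmetric (R•• but asymmetry requires ¬R••).
So the class is not modally definable.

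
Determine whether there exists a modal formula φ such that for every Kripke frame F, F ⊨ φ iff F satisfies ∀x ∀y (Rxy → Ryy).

Definable; □(□r → r) defines it

Yes: it is shift-reflexivity, defined by the T□ schema □(□r → r).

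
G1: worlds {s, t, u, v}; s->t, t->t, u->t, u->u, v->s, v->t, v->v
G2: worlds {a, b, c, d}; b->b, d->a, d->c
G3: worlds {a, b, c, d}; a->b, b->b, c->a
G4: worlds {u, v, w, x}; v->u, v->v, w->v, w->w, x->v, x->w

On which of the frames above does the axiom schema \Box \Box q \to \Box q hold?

G1, G4

Frame correspondent (Sahlqvist): \forall x \forall y (Rxy \to \exists z (Rxz \wedge Rzy)) — i.e. density.
G1: holds.
G2: fails — Rda but no z with Rdz and Rza.
G3: fails — Rca but no z with Rcz and Rza.
G4: holds.
Valid on: G1, G4.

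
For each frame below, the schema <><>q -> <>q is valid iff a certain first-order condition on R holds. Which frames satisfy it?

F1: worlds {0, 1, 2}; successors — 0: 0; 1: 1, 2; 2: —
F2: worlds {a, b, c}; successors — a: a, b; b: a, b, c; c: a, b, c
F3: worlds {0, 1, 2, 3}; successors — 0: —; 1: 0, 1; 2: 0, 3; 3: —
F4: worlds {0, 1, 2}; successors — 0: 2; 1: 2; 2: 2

F1, F3, F4

This is the axiom for transitivity; its first-order frame correspondent is forall x forall y forall z (Rxy & Ryz -> Rxz).
F1: satisfies the condition.
F2: fails — Rab and Rbc but not Rac.
F3: satisfies the condition.
F4: satisfies the condition.
Valid on: F1, F3, F4.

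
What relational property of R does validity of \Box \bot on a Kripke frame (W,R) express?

Emptiness of R

□⊥ is valid iff no world has any successor (otherwise □⊥ fails at any world with one).
Conversely, on a frame with emptiness of R the schema holds at every world under every valuation.
Frame condition: \forall x \forall y \neg Rxy.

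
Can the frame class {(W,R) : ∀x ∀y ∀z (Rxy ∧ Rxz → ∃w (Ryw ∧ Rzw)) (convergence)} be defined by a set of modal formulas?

The condition is convergence. A defining modal formula is ◇□q → □◇q.
Suppose ◇□q→□◇q is valid. Take Rxy, Rxz and set V(q)={w : Ryw}. Then □q at y so ◇□q at x, so □◇q at x, so ◇q at z, giving w with Rzw and Ryw.

Yes, by ◇□q → □◇q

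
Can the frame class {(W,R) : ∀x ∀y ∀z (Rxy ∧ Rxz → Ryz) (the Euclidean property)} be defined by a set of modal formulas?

This is a Sahlqvist condition; the 5 axiom ◇p → □◇p defines it.
Suppose ◇p→□◇p is valid. Take Rxy, Rxz and set V(p)={y}. Then ◇p at x, so □◇p at x, so ◇p at z, so some w with Rzw has p; w=y, i.e. Rzy. By symmetry of the argument, Ryz.

Definable; ◇p → □◇p defines it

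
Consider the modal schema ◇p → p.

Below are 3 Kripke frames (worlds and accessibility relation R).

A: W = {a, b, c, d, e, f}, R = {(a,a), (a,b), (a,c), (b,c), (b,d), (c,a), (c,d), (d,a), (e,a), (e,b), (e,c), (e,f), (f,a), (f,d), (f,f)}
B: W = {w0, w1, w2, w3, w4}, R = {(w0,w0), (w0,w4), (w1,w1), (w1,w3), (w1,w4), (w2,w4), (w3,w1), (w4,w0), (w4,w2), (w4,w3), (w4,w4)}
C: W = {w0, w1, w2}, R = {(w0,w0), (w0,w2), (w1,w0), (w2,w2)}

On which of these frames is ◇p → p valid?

Frame correspondent (Sahlqvist): ∀x ∀y (xRy → ∃w (y = w ∧ x = w)) — i.e. a generalized confluence (Geach) condition.
A: fails — aRb but b ≠ a.
B: fails — w0Rw4 but w4 ≠ w0.
C: fails — w0Rw2 but w2 ≠ w0.

none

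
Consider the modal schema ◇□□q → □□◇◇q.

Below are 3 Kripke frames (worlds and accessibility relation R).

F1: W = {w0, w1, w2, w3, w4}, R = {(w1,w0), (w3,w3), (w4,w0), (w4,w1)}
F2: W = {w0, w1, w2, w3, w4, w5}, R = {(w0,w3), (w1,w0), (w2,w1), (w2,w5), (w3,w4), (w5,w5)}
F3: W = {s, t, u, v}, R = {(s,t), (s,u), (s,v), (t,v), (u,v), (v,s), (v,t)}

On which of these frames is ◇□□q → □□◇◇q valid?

F3

This is the axiom for a generalized confluence (Geach) condition; its first-order frame correspondent is ∀x ∀y ∀z ((xRy ∧ xR²z) → ∃w (yR²w ∧ zR²w)).
F1: fails — w4Rw0, w4R²w0 but no w with w0R²w and w0R²w.
F2: fails — w0Rw3, w0R²w4 but no w with w3R²w and w4R²w.
F3: condition met.
Valid on: F3.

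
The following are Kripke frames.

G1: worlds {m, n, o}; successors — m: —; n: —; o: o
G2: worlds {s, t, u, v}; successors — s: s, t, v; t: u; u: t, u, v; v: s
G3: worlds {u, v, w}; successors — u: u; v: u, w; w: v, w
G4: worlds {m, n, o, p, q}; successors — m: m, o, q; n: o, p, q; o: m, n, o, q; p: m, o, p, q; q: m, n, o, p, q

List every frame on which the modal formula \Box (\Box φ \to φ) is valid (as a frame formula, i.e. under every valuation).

Frame correspondent (Sahlqvist): \forall x \forall y (Rxy \to Ryy) — i.e. shift-reflexivity.
G1: holds.
G2: fails — Ruv but not Rvv.
G3: fails — Rwv but not Rvv.
G4: fails — Ron but not Rnn.

G1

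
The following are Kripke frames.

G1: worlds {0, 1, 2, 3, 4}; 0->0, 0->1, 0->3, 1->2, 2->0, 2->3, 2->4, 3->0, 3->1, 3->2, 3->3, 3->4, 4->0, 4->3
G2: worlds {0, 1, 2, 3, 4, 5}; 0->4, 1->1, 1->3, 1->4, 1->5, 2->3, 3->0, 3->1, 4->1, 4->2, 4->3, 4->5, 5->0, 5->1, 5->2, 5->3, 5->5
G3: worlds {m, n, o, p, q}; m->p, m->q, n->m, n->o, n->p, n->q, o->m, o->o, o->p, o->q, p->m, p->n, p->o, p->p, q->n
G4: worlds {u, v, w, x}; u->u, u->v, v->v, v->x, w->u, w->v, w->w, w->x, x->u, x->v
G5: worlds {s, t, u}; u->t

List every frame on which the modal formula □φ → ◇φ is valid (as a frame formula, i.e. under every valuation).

G1, G2, G3, G4

Frame correspondent (Sahlqvist): ∀x ∃y Rxy — i.e. seriality.
G1: ✓.
G2: ✓.
G3: ✓.
G4: ✓.
G5: fails — world s has no successor.
Valid on: G1, G2, G3, G4.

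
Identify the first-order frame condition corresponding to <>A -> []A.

partial functionality: forall x forall y forall z (Rxy & Rxz -> y = z)

This schema is the CD axiom.
It corresponds to partial functionality: forall x forall y forall z (Rxy & Rxz -> y = z).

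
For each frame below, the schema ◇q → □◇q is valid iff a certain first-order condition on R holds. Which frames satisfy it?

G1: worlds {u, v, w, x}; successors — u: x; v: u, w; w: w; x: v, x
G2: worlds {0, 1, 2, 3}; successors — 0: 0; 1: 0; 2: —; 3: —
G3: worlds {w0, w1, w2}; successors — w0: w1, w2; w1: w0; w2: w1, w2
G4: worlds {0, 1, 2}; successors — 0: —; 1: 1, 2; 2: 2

Frame correspondent (Sahlqvist): ∀x ∀y ∀z (Rxy ∧ Rxz → Ryz) — i.e. the Euclidean property.
G1: fails — Rvw and Rvu but not Rwu.
G2: condition met.
G3: fails — Rw0w1 and Rw0w1 but not Rw1w1.
G4: fails — R12 and R11 but not R21.
Valid on: G2.

G2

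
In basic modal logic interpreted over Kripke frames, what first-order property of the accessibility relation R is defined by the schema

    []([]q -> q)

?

Shift-reflexivity

Suppose □(□q→q) is valid. Take Rxy and set V(q)={w : Ryw}. Then at y, □q holds; since □(□q→q) at x, □q→q at y, so q at y, i.e. Ryy.
Conversely, on a frame with shift-reflexivity the schema holds at every world under every valuation.
Frame condition: forall x forall y (Rxy -> Ryy).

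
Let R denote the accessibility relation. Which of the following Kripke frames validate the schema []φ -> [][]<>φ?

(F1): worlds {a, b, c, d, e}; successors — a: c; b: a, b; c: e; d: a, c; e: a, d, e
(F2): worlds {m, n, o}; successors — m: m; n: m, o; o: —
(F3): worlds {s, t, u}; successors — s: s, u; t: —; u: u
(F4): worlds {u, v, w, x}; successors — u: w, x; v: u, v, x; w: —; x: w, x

Frame correspondent (Sahlqvist): forall x forall z (x R^2 z -> exists w (xRw & zRw)) — i.e. a generalized confluence (Geach) condition.
(F1): fails — aR²e but no w with aRw and eRw.
(F2): condition met.
(F3): condition met.
(F4): fails — uR²w but no t with uRt and wRt.
Valid on: (F2), (F3).

(F2), (F3)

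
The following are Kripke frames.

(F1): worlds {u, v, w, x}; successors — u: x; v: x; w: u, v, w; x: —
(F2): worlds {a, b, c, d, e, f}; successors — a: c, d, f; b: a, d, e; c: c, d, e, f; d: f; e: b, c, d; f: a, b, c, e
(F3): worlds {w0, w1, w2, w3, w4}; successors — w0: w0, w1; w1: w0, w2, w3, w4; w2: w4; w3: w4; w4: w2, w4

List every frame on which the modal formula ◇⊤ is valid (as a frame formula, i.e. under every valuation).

The schema corresponds to seriality: ∀x ∃y Rxy.
(F1): fails — world x has no successor.
(F2): ✓.
(F3): ✓.
Valid on: (F2), (F3).

(F2), (F3)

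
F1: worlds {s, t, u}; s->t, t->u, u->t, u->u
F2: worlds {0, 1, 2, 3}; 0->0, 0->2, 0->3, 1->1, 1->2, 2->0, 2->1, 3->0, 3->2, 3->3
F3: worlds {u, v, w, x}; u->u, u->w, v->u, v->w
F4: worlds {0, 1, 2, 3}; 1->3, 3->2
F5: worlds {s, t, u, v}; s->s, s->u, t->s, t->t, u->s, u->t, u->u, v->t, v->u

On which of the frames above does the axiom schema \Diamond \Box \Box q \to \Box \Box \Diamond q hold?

F1, F2, F5

This is the axiom for a generalized confluence (Geach) condition; its first-order frame correspondent is \forall x \forall y \forall z ((xRy \wedge x R^2 z) \to \exists w (y R^2 w \wedge zRw)).
F1: holds.
F2: holds.
F3: fails — uRu, uR²w but no t with uR²t and wRt.
F4: fails — 1R3, 1R²2 but no w with 3R²w and 2Rw.
F5: holds.
Valid on: F1, F2, F5.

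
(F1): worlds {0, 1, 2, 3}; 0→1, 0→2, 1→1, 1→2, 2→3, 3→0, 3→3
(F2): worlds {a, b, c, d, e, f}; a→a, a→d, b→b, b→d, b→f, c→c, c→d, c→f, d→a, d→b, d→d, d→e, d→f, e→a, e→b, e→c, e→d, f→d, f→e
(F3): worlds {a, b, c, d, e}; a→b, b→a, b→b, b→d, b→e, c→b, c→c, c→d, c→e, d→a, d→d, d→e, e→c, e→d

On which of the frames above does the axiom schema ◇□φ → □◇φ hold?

The schema corresponds to convergence: ∀x ∀y ∀z (Rxy ∧ Rxz → ∃w (Ryw ∧ Rzw)).
(F1): fails — R02 and R01 but 2 and 1 have no common successor.
(F2): holds.
(F3): fails — Rba and Rbe but a and e have no common successor.
Valid on: (F2).

(F2)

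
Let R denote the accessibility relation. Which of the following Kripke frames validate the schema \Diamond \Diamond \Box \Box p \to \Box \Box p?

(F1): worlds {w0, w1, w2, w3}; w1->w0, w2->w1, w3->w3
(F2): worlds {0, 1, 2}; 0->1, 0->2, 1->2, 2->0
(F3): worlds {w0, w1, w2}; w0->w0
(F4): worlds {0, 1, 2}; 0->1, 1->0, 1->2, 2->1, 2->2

(F3)

The schema corresponds to a generalized confluence (Geach) condition: \forall x \forall y \forall z ((x R^2 y \wedge x R^2 z) \to \exists w (y R^2 w \wedge z = w)).
(F1): fails — w2R²w0, w2R²w0 but no w with w0R²w and w0=w.
(F2): fails — 0R²2, 0R²0 but no w with 2R²w and 0=w.
(F3): condition met.
(F4): fails — 2R²0, 2R²1 but no w with 0R²w and 1=w.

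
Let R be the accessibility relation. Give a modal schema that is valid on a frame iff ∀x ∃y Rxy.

□ψ → ◇ψ

The condition is seriality. The D schema □ψ → ◇ψ defines it.
Suppose □ψ→◇ψ is valid. At any x set V(ψ)=W. Then □ψ at x, so ◇ψ at x, so x has a successor.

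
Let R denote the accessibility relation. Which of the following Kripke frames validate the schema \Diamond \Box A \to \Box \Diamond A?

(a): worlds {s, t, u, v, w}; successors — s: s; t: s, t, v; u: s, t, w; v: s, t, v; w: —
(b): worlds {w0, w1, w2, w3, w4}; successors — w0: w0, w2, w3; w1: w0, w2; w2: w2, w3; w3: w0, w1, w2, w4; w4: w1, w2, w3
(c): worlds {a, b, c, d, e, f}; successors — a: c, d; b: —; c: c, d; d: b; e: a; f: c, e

Frame correspondent (Sahlqvist): \forall x \forall y \forall z (Rxy \wedge Rxz \to \exists w (Ryw \wedge Rzw)) — i.e. convergence.
(a): fails — Ruw and Ruw but w and w have no common successor.
(b): condition met.
(c): fails — Rac and Rad but c and d have no common successor.

(b)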